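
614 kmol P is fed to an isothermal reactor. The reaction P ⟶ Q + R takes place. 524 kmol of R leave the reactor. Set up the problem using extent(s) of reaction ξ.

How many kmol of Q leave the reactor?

For R: n = n₀ + 1ξ → 524 = 0 + 1ξ, giving ξ = 524 kmol.
Outlet amounts (n = n₀ + ν ξ):
  P: 614 − 1(524) = 90
  Q: 0 + 1(524) = 524
  R: 0 + 1(524) = 524

524 kmol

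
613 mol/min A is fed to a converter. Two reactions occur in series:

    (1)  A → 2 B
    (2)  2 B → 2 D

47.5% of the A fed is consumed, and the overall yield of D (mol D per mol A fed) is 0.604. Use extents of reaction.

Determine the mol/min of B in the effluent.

212 mol/min

Conversion of A: A consumed = 1ξ₁ = 0.475 × 613 → ξ₁ = 291.2 mol/min.
Yield of D: 2ξ₂ / 613 = 0.604 → ξ₂ = 185.1 mol/min.
Outlet amounts (n = n₀ + Σ ν·ξ):
  A: 613 − 1(291.2) = 321.8
  B: 0 + 2(291.2) − 2(185.1) = 212.1
  D: 0 + 2(185.1) = 370.3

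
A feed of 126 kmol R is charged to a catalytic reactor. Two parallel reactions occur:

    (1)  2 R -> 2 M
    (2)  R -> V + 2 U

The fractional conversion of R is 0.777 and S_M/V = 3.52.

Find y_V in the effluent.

0.128

Conversion of R: R consumed = 0.777 × 126 = 97.9 kmol = 2ξ₁ + 1ξ₂.
Selectivity: 2ξ₁ / (1ξ₂) = 3.52 → ξ₁ = 1.76 ξ₂.
Substitute: (2·1.76 + 1) ξ₂ = 97.9 → ξ₂ = 21.66 kmol, ξ₁ = 38.12 kmol.
Outlet amounts (n = n₀ + Σ ν·ξ):
  R: 126 − 2(38.12) − 1(21.66) = 28.1
  M: 0 + 2(38.12) = 76.24
  V: 0 + 1(21.66) = 21.66
  U: 0 + 2(21.66) = 43.32
Total out = 169.3 kmol; y_V = 21.66 / 169.3 = 0.1279.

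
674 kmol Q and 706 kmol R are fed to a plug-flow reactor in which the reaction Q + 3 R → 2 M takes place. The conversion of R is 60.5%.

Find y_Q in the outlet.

0.485

R reacted = 0.605 × 706 = 427.1 kmol; ν_R = −3, so ξ = 427.1/3 = 142.4 kmol.
Outlet amounts (n = n₀ + ν ξ):
  Q: 674 − 1(142.4) = 531.6
  R: 706 − 3(142.4) = 278.9
  M: 0 + 2(142.4) = 284.8
Total out = 1095 kmol; y_Q = 531.6 / 1095 = 0.4854.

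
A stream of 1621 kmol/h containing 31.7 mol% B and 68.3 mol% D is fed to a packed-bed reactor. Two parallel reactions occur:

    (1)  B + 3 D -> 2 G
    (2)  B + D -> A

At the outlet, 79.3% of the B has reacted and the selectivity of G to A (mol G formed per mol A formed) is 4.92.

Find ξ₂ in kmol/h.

ξ₂ = 118 kmol/h

Conversion of B: B consumed = 0.793 × 513.9 = 407.5 kmol/h = 1ξ₁ + 1ξ₂.
Selectivity: 2ξ₁ / (1ξ₂) = 4.92 → ξ₁ = 2.46 ξ₂.
Substitute: (1·2.46 + 1) ξ₂ = 407.5 → ξ₂ = 117.8 kmol/h, ξ₁ = 289.7 kmol/h.
Outlet amounts (n = n₀ + Σ ν·ξ):
  B: 513.9 − 1(289.7) − 1(117.8) = 106.4
  D: 1107 − 3(289.7) − 1(117.8) = 120.2
  G: 0 + 2(289.7) = 579.4
  A: 0 + 1(117.8) = 117.8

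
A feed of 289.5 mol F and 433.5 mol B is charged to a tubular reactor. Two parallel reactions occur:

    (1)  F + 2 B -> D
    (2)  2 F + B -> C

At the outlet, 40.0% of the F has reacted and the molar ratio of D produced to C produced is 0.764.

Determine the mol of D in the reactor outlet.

32 mol

Conversion of F: F consumed = 0.4 × 289.5 = 115.8 mol = 1ξ₁ + 2ξ₂.
Selectivity: 1ξ₁ / (1ξ₂) = 0.764 → ξ₁ = 0.764 ξ₂.
Substitute: (1·0.764 + 2) ξ₂ = 115.8 → ξ₂ = 41.9 mol, ξ₁ = 32.01 mol.
Outlet amounts (n = n₀ + Σ ν·ξ):
  F: 289.5 − 1(32.01) − 2(41.9) = 173.7
  B: 433.5 − 2(32.01) − 1(41.9) = 327.6
  D: 0 + 1(32.01) = 32.01
  C: 0 + 1(41.9) = 41.9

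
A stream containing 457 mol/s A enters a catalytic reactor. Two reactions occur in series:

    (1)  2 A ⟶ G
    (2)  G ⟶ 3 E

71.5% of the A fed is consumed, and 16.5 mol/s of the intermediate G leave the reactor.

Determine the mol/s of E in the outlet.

441 mol/s

Conversion of A: A consumed = 2ξ₁ = 0.715 × 457 → ξ₁ = 163.4 mol/s.
G balance: n_G = 0 + 1ξ₁ − 1ξ₂ = 16.5 → ξ₂ = (1·163.4 − 16.5)/1 = 146.9 mol/s.
Outlet amounts (n = n₀ + Σ ν·ξ):
  A: 457 − 2(163.4) = 130.2
  G: 0 + 1(163.4) − 1(146.9) = 16.5
  E: 0 + 3(146.9) = 440.6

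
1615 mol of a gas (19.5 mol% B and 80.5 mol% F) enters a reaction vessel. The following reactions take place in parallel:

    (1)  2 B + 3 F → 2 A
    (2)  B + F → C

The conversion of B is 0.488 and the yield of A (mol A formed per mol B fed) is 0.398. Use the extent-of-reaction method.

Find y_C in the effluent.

0.0203

Yield of A: 2ξ₁ / 314.9 = 0.398 → ξ₁ = 62.67 mol.
Conversion of B: 2ξ₁ + 1ξ₂ = 0.488 × 314.9 = 153.7 → ξ₂ = 28.34 mol.
Outlet amounts (n = n₀ + Σ ν·ξ):
  B: 314.9 − 2(62.67) − 1(28.34) = 161.2
  F: 1300 − 3(62.67) − 1(28.34) = 1084
  A: 0 + 2(62.67) = 125.3
  C: 0 + 1(28.34) = 28.34
Total out = 1399 mol; y_C = 28.34 / 1399 = 0.02026.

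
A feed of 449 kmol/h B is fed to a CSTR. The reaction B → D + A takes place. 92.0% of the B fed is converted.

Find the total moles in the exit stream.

862 kmol/h

B reacted = 0.92 × 449 = 413.1 kmol/h; ν_B = −1, so ξ = 413.1/1 = 413.1 kmol/h.
Outlet amounts (n = n₀ + ν ξ):
  B: 449 − 1(413.1) = 35.92
  D: 0 + 1(413.1) = 413.1
  A: 0 + 1(413.1) = 413.1
Total out = 35.92 + 413.1 + 413.1 = 862.1 kmol/h.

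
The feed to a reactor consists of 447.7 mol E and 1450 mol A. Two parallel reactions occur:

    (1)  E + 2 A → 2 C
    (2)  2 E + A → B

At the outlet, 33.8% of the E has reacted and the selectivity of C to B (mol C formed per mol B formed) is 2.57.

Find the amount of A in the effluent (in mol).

1290 mol

Conversion of E: E consumed = 0.338 × 447.7 = 151.3 mol = 1ξ₁ + 2ξ₂.
Selectivity: 2ξ₁ / (1ξ₂) = 2.57 → ξ₁ = 1.285 ξ₂.
Substitute: (1·1.285 + 2) ξ₂ = 151.3 → ξ₂ = 46.06 mol, ξ₁ = 59.19 mol.
Outlet amounts (n = n₀ + Σ ν·ξ):
  E: 447.7 − 1(59.19) − 2(46.06) = 296.4
  A: 1450 − 2(59.19) − 1(46.06) = 1286
  C: 0 + 2(59.19) = 118.4
  B: 0 + 1(46.06) = 46.06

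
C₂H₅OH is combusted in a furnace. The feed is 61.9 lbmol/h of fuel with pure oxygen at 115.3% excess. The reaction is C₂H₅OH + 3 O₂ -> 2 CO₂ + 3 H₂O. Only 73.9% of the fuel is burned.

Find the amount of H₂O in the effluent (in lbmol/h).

Stoichiometric O₂ = 3 × 61.9 = 185.7 lbmol/h; O₂ fed = 185.7 × 2.153 = 399.8 lbmol/h.
Fuel reacted = 0.739 × 61.9 → ξ = 45.74 lbmol/h.
Outlet (n = n₀ + ν ξ):
  C₂H₅OH: 61.9 − 1(45.74) = 16.16
  O₂: 399.8 − 3(45.74) = 262.6
  CO₂: 0 + 2(45.74) = 91.49
  H₂O: 0 + 3(45.74) = 137.2

137 lbmol/h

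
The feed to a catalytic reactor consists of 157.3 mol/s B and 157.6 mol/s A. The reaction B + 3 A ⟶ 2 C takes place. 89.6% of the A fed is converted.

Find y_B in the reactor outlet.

A reacted = 0.896 × 157.6 = 141.2 mol/s; ν_A = −3, so ξ = 141.2/3 = 47.07 mol/s.
Outlet amounts (n = n₀ + ν ξ):
  B: 157.3 − 1(47.07) = 110.2
  A: 157.6 − 3(47.07) = 16.39
  C: 0 + 2(47.07) = 94.14
Total out = 220.8 mol/s; y_B = 110.2 / 220.8 = 0.4993.

0.499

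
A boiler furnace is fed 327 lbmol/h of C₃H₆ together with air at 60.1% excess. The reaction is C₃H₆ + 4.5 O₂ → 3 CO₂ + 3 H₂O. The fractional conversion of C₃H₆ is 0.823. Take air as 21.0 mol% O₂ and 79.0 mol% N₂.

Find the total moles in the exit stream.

11700 lbmol/h

Stoichiometric O₂ = 4.5 × 327 = 1472 lbmol/h; O₂ fed = 1472 × 1.601 = 2356 lbmol/h.
N₂ fed = 2356 × 79/21 = 8863 lbmol/h.
Fuel reacted = 0.823 × 327 → ξ = 269.1 lbmol/h.
Outlet (n = n₀ + ν ξ):
  C₃H₆: 327 − 1(269.1) = 57.88
  O₂: 2356 − 4.5(269.1) = 1145
  N₂: 8863 (inert)
  CO₂: 0 + 3(269.1) = 807.4
  H₂O: 0 + 3(269.1) = 807.4
Total out = 57.88 + 1145 + 8863 + 807.4 + 807.4 = 11680 lbmol/h.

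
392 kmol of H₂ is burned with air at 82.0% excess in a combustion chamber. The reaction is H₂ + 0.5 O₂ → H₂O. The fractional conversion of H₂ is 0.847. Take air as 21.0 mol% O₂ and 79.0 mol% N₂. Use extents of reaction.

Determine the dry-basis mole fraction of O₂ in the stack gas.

Stoichiometric O₂ = 0.5 × 392 = 196 kmol; O₂ fed = 196 × 1.820 = 356.7 kmol.
N₂ fed = 356.7 × 79/21 = 1342 kmol.
Fuel reacted = 0.847 × 392 → ξ = 332 kmol.
Outlet (n = n₀ + ν ξ):
  H₂: 392 − 1(332) = 59.98
  O₂: 356.7 − 0.5(332) = 190.7
  N₂: 1342 (inert)
  H₂O: 0 + 1(332) = 332
Dry total = 1593 kmol; y_O₂ (dry) = 190.7 / 1593 = 0.1197.

0.12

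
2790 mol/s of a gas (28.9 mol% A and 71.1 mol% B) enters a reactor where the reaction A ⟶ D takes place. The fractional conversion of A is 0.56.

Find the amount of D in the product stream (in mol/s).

452 mol/s

A reacted = 0.56 × 806.3 = 451.5 mol/s; ν_A = −1, so ξ = 451.5/1 = 451.5 mol/s.
Outlet amounts (n = n₀ + ν ξ):
  A: 806.3 − 1(451.5) = 354.8
  D: 0 + 1(451.5) = 451.5
  B: 1984 (inert)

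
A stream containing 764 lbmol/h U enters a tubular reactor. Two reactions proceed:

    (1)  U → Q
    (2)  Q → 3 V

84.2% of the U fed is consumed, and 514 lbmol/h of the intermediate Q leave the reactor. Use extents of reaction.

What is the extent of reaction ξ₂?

Conversion of U: U consumed = 1ξ₁ = 0.842 × 764 → ξ₁ = 643.3 lbmol/h.
Q balance: n_Q = 0 + 1ξ₁ − 1ξ₂ = 514 → ξ₂ = (1·643.3 − 514)/1 = 129.3 lbmol/h.
Outlet amounts (n = n₀ + Σ ν·ξ):
  U: 764 − 1(643.3) = 120.7
  Q: 0 + 1(643.3) − 1(129.3) = 514
  V: 0 + 3(129.3) = 387.9

ξ₂ = 129 lbmol/h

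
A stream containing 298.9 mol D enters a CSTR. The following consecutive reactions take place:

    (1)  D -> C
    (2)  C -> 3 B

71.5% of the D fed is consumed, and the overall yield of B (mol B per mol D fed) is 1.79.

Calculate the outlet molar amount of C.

35.4 mol

Conversion of D: D consumed = 1ξ₁ = 0.715 × 298.9 → ξ₁ = 213.7 mol.
Yield of B: 3ξ₂ / 298.9 = 1.79 → ξ₂ = 178.3 mol.
Outlet amounts (n = n₀ + Σ ν·ξ):
  D: 298.9 − 1(213.7) = 85.19
  C: 0 + 1(213.7) − 1(178.3) = 35.37
  B: 0 + 3(178.3) = 535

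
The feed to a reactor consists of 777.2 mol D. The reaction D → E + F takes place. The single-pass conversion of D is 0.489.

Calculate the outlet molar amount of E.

380 mol

D reacted = 0.489 × 777.2 = 380.1 mol; ν_D = −1, so ξ = 380.1/1 = 380.1 mol.
Outlet amounts (n = n₀ + ν ξ):
  D: 777.2 − 1(380.1) = 397.1
  E: 0 + 1(380.1) = 380.1
  F: 0 + 1(380.1) = 380.1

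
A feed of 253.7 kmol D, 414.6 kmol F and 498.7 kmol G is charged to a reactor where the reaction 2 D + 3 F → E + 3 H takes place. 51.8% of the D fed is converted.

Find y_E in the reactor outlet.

D reacted = 0.518 × 253.7 = 131.4 kmol; ν_D = −2, so ξ = 131.4/2 = 65.71 kmol.
Outlet amounts (n = n₀ + ν ξ):
  D: 253.7 − 2(65.71) = 122.3
  F: 414.6 − 3(65.71) = 217.5
  E: 0 + 1(65.71) = 65.71
  H: 0 + 3(65.71) = 197.1
  G: 498.7 (inert)
Total out = 1101 kmol; y_E = 65.71 / 1101 = 0.05966.

0.0597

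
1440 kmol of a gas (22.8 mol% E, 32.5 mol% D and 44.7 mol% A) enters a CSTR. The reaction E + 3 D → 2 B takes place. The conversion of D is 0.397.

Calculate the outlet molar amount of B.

124 kmol

D reacted = 0.397 × 468 = 185.8 kmol; ν_D = −3, so ξ = 185.8/3 = 61.93 kmol.
Outlet amounts (n = n₀ + ν ξ):
  E: 328.3 − 1(61.93) = 266.4
  D: 468 − 3(61.93) = 282.2
  B: 0 + 2(61.93) = 123.9
  A: 643.7 (inert)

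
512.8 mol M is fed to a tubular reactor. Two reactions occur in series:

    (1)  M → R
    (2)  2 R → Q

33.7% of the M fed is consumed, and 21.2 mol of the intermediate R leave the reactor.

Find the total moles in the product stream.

Conversion of M: M consumed = 1ξ₁ = 0.337 × 512.8 → ξ₁ = 172.8 mol.
R balance: n_R = 0 + 1ξ₁ − 2ξ₂ = 21.2 → ξ₂ = (1·172.8 − 21.2)/2 = 75.81 mol.
Outlet amounts (n = n₀ + Σ ν·ξ):
  M: 512.8 − 1(172.8) = 340
  R: 0 + 1(172.8) − 2(75.81) = 21.2
  Q: 0 + 1(75.81) = 75.81
Total out = 340 + 21.2 + 75.81 = 437 mol.

437 mol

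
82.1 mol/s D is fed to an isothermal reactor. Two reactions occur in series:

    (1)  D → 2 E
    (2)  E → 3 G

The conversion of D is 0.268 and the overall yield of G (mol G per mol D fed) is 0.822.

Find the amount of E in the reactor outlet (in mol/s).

Conversion of D: D consumed = 1ξ₁ = 0.268 × 82.1 → ξ₁ = 22 mol/s.
Yield of G: 3ξ₂ / 82.1 = 0.822 → ξ₂ = 22.5 mol/s.
Outlet amounts (n = n₀ + Σ ν·ξ):
  D: 82.1 − 1(22) = 60.1
  E: 0 + 2(22) − 1(22.5) = 21.51
  G: 0 + 3(22.5) = 67.49

21.5 mol/s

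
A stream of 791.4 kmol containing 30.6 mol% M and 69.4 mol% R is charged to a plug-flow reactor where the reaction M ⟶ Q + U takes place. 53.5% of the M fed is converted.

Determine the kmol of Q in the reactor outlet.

130 kmol

M reacted = 0.535 × 242.2 = 129.6 kmol; ν_M = −1, so ξ = 129.6/1 = 129.6 kmol.
Outlet amounts (n = n₀ + ν ξ):
  M: 242.2 − 1(129.6) = 112.6
  Q: 0 + 1(129.6) = 129.6
  U: 0 + 1(129.6) = 129.6
  R: 549.2 (inert)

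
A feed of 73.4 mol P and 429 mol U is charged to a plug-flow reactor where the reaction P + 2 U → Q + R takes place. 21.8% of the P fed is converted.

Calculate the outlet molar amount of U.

P reacted = 0.218 × 73.4 = 16 mol; ν_P = −1, so ξ = 16/1 = 16 mol.
Outlet amounts (n = n₀ + ν ξ):
  P: 73.4 − 1(16) = 57.4
  U: 429 − 2(16) = 397
  Q: 0 + 1(16) = 16
  R: 0 + 1(16) = 16

397 mol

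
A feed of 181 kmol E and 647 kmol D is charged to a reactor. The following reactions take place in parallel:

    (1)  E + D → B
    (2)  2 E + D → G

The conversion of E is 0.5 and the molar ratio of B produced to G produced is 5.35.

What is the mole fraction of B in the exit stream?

0.0893

Conversion of E: E consumed = 0.5 × 181 = 90.5 kmol = 1ξ₁ + 2ξ₂.
Selectivity: 1ξ₁ / (1ξ₂) = 5.35 → ξ₁ = 5.35 ξ₂.
Substitute: (1·5.35 + 2) ξ₂ = 90.5 → ξ₂ = 12.31 kmol, ξ₁ = 65.87 kmol.
Outlet amounts (n = n₀ + Σ ν·ξ):
  E: 181 − 1(65.87) − 2(12.31) = 90.5
  D: 647 − 1(65.87) − 1(12.31) = 568.8
  B: 0 + 1(65.87) = 65.87
  G: 0 + 1(12.31) = 12.31
Total out = 737.5 kmol; y_B = 65.87 / 737.5 = 0.08932.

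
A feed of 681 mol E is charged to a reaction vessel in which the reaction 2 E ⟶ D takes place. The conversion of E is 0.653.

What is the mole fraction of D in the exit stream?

0.485

E reacted = 0.653 × 681 = 444.7 mol; ν_E = −2, so ξ = 444.7/2 = 222.3 mol.
Outlet amounts (n = n₀ + ν ξ):
  E: 681 − 2(222.3) = 236.3
  D: 0 + 1(222.3) = 222.3
Total out = 458.7 mol; y_D = 222.3 / 458.7 = 0.4848.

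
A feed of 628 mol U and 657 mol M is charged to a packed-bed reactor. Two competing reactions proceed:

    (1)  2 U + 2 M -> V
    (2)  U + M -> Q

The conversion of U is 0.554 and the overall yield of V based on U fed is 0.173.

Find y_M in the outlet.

0.373

Yield of V: 1ξ₁ / 628 = 0.173 → ξ₁ = 108.6 mol.
Conversion of U: 2ξ₁ + 1ξ₂ = 0.554 × 628 = 347.9 → ξ₂ = 130.6 mol.
Outlet amounts (n = n₀ + Σ ν·ξ):
  U: 628 − 2(108.6) − 1(130.6) = 280.1
  M: 657 − 2(108.6) − 1(130.6) = 309.1
  V: 0 + 1(108.6) = 108.6
  Q: 0 + 1(130.6) = 130.6
Total out = 828.4 mol; y_M = 309.1 / 828.4 = 0.3731.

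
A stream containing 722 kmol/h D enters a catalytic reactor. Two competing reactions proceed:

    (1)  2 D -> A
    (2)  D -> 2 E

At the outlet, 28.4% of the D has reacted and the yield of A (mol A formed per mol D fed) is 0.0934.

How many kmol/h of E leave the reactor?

140 kmol/h

Yield of A: 1ξ₁ / 722 = 0.0934 → ξ₁ = 67.43 kmol/h.
Conversion of D: 2ξ₁ + 1ξ₂ = 0.284 × 722 = 205 → ξ₂ = 70.18 kmol/h.
Outlet amounts (n = n₀ + Σ ν·ξ):
  D: 722 − 2(67.43) − 1(70.18) = 517
  A: 0 + 1(67.43) = 67.43
  E: 0 + 2(70.18) = 140.4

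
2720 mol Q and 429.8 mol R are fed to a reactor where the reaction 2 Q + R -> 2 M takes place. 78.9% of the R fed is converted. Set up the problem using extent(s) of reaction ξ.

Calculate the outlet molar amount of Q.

R reacted = 0.789 × 429.8 = 339.1 mol; ν_R = −1, so ξ = 339.1/1 = 339.1 mol.
Outlet amounts (n = n₀ + ν ξ):
  Q: 2720 − 2(339.1) = 2042
  R: 429.8 − 1(339.1) = 90.69
  M: 0 + 2(339.1) = 678.2

2040 mol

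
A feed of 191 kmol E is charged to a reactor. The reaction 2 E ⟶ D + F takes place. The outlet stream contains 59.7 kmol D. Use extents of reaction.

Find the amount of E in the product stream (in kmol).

For D: n = n₀ + 1ξ → 59.7 = 0 + 1ξ, giving ξ = 59.7 kmol.
Outlet amounts (n = n₀ + ν ξ):
  E: 191 − 2(59.7) = 71.6
  D: 0 + 1(59.7) = 59.7
  F: 0 + 1(59.7) = 59.7

71.6 kmol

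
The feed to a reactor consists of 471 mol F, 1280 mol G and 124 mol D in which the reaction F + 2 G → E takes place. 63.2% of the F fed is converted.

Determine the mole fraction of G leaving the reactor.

0.535

F reacted = 0.632 × 471 = 297.7 mol; ν_F = −1, so ξ = 297.7/1 = 297.7 mol.
Outlet amounts (n = n₀ + ν ξ):
  F: 471 − 1(297.7) = 173.3
  G: 1280 − 2(297.7) = 684.7
  E: 0 + 1(297.7) = 297.7
  D: 124 (inert)
Total out = 1280 mol; y_G = 684.7 / 1280 = 0.535.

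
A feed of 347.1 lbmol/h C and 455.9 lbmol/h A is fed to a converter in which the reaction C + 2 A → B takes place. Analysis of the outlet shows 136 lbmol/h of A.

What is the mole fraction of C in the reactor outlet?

0.387

For A: n = n₀ − 2ξ → 136 = 455.9 − 2ξ, giving ξ = 159.9 lbmol/h.
Outlet amounts (n = n₀ + ν ξ):
  C: 347.1 − 1(159.9) = 187.2
  A: 455.9 − 2(159.9) = 136
  B: 0 + 1(159.9) = 159.9
Total out = 483.1 lbmol/h; y_C = 187.2 / 483.1 = 0.3874.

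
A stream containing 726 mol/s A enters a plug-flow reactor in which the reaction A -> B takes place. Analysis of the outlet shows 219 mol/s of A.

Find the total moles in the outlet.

For A: n = n₀ − 1ξ → 219 = 726 − 1ξ, giving ξ = 507 mol/s.
Outlet amounts (n = n₀ + ν ξ):
  A: 726 − 1(507) = 219
  B: 0 + 1(507) = 507
Total out = 219 + 507 = 726 mol/s.

726 mol/s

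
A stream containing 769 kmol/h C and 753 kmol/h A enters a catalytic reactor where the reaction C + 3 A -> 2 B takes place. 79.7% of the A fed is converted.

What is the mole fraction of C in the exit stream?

0.507

A reacted = 0.797 × 753 = 600.1 kmol/h; ν_A = −3, so ξ = 600.1/3 = 200 kmol/h.
Outlet amounts (n = n₀ + ν ξ):
  C: 769 − 1(200) = 569
  A: 753 − 3(200) = 152.9
  B: 0 + 2(200) = 400.1
Total out = 1122 kmol/h; y_C = 569 / 1122 = 0.5071.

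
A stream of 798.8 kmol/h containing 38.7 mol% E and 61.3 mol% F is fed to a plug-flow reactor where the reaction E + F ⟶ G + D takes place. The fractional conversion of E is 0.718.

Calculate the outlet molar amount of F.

268 kmol/h

E reacted = 0.718 × 309.1 = 222 kmol/h; ν_E = −1, so ξ = 222/1 = 222 kmol/h.
Outlet amounts (n = n₀ + ν ξ):
  E: 309.1 − 1(222) = 87.18
  F: 489.7 − 1(222) = 267.7
  G: 0 + 1(222) = 222
  D: 0 + 1(222) = 222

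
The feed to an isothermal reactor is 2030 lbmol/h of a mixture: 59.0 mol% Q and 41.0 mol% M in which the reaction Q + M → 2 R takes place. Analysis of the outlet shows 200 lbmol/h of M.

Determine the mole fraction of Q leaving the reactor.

0.279

For M: n = n₀ − 1ξ → 200 = 832.3 − 1ξ, giving ξ = 632.3 lbmol/h.
Outlet amounts (n = n₀ + ν ξ):
  Q: 1198 − 1(632.3) = 565.4
  M: 832.3 − 1(632.3) = 200
  R: 0 + 2(632.3) = 1265
Total out = 2030 lbmol/h; y_Q = 565.4 / 2030 = 0.2785.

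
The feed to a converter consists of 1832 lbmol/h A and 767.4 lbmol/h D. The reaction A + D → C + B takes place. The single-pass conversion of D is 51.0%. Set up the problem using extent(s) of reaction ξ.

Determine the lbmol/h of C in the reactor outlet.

D reacted = 0.51 × 767.4 = 391.4 lbmol/h; ν_D = −1, so ξ = 391.4/1 = 391.4 lbmol/h.
Outlet amounts (n = n₀ + ν ξ):
  A: 1832 − 1(391.4) = 1441
  D: 767.4 − 1(391.4) = 376
  C: 0 + 1(391.4) = 391.4
  B: 0 + 1(391.4) = 391.4

391 lbmol/h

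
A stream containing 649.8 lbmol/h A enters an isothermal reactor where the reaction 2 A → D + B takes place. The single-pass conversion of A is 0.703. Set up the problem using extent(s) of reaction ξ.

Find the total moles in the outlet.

A reacted = 0.703 × 649.8 = 456.8 lbmol/h; ν_A = −2, so ξ = 456.8/2 = 228.4 lbmol/h.
Outlet amounts (n = n₀ + ν ξ):
  A: 649.8 − 2(228.4) = 193
  D: 0 + 1(228.4) = 228.4
  B: 0 + 1(228.4) = 228.4
Total out = 193 + 228.4 + 228.4 = 649.8 lbmol/h.

650 lbmol/h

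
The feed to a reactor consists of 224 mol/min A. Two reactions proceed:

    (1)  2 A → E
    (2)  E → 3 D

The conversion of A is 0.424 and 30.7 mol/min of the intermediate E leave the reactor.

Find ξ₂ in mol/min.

Conversion of A: A consumed = 2ξ₁ = 0.424 × 224 → ξ₁ = 47.49 mol/min.
E balance: n_E = 0 + 1ξ₁ − 1ξ₂ = 30.7 → ξ₂ = (1·47.49 − 30.7)/1 = 16.79 mol/min.
Outlet amounts (n = n₀ + Σ ν·ξ):
  A: 224 − 2(47.49) = 129
  E: 0 + 1(47.49) − 1(16.79) = 30.7
  D: 0 + 3(16.79) = 50.36

ξ₂ = 16.8 mol/min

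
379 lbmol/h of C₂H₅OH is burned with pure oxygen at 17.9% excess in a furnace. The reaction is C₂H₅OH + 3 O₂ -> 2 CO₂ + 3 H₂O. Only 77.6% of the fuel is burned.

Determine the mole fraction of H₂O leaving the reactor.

0.438

Stoichiometric O₂ = 3 × 379 = 1137 lbmol/h; O₂ fed = 1137 × 1.179 = 1341 lbmol/h.
Fuel reacted = 0.776 × 379 → ξ = 294.1 lbmol/h.
Outlet (n = n₀ + ν ξ):
  C₂H₅OH: 379 − 1(294.1) = 84.9
  O₂: 1341 − 3(294.1) = 458.2
  CO₂: 0 + 2(294.1) = 588.2
  H₂O: 0 + 3(294.1) = 882.3
Total out = 2014 lbmol/h; y_H₂O = 882.3 / 2014 = 0.4382.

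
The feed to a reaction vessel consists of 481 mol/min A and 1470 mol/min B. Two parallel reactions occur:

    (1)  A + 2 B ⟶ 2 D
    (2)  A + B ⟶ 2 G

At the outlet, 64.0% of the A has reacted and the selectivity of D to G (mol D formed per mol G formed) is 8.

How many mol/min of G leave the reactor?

68.4 mol/min

Conversion of A: A consumed = 0.64 × 481 = 307.8 mol/min = 1ξ₁ + 1ξ₂.
Selectivity: 2ξ₁ / (2ξ₂) = 8 → ξ₁ = 8 ξ₂.
Substitute: (1·8 + 1) ξ₂ = 307.8 → ξ₂ = 34.2 mol/min, ξ₁ = 273.6 mol/min.
Outlet amounts (n = n₀ + Σ ν·ξ):
  A: 481 − 1(273.6) − 1(34.2) = 173.2
  B: 1470 − 2(273.6) − 1(34.2) = 888.5
  D: 0 + 2(273.6) = 547.3
  G: 0 + 2(34.2) = 68.41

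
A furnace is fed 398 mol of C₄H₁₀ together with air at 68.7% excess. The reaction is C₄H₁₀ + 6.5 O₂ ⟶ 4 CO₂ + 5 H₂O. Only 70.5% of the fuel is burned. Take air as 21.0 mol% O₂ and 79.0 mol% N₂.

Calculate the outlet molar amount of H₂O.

1400 mol

Stoichiometric O₂ = 6.5 × 398 = 2587 mol; O₂ fed = 2587 × 1.687 = 4364 mol.
N₂ fed = 4364 × 79/21 = 16420 mol.
Fuel reacted = 0.705 × 398 → ξ = 280.6 mol.
Outlet (n = n₀ + ν ξ):
  C₄H₁₀: 398 − 1(280.6) = 117.4
  O₂: 4364 − 6.5(280.6) = 2540
  N₂: 16420 (inert)
  CO₂: 0 + 4(280.6) = 1122
  H₂O: 0 + 5(280.6) = 1403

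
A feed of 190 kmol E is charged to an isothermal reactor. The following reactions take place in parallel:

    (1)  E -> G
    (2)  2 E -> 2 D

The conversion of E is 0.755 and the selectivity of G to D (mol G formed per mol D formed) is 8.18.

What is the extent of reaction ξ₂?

Conversion of E: E consumed = 0.755 × 190 = 143.4 kmol = 1ξ₁ + 2ξ₂.
Selectivity: 1ξ₁ / (2ξ₂) = 8.18 → ξ₁ = 16.36 ξ₂.
Substitute: (1·16.36 + 2) ξ₂ = 143.4 → ξ₂ = 7.813 kmol, ξ₁ = 127.8 kmol.
Outlet amounts (n = n₀ + Σ ν·ξ):
  E: 190 − 1(127.8) − 2(7.813) = 46.55
  G: 0 + 1(127.8) = 127.8
  D: 0 + 2(7.813) = 15.63

ξ₂ = 7.81 kmol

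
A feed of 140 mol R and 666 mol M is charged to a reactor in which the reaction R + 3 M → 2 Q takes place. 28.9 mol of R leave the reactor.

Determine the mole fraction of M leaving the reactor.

For R: n = n₀ − 1ξ → 28.9 = 140 − 1ξ, giving ξ = 111.1 mol.
Outlet amounts (n = n₀ + ν ξ):
  R: 140 − 1(111.1) = 28.9
  M: 666 − 3(111.1) = 332.7
  Q: 0 + 2(111.1) = 222.2
Total out = 583.8 mol; y_M = 332.7 / 583.8 = 0.5699.

0.57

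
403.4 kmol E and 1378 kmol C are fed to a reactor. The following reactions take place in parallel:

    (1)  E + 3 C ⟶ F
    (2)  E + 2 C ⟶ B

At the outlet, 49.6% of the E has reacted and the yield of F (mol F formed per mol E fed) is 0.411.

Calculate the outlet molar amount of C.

Yield of F: 1ξ₁ / 403.4 = 0.411 → ξ₁ = 165.8 kmol.
Conversion of E: 1ξ₁ + 1ξ₂ = 0.496 × 403.4 = 200.1 → ξ₂ = 34.29 kmol.
Outlet amounts (n = n₀ + Σ ν·ξ):
  E: 403.4 − 1(165.8) − 1(34.29) = 203.3
  C: 1378 − 3(165.8) − 2(34.29) = 812
  F: 0 + 1(165.8) = 165.8
  B: 0 + 1(34.29) = 34.29

812 kmol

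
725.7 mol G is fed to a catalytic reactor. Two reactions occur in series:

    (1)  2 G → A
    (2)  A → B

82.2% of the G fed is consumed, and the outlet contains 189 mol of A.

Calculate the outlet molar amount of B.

109 mol

Conversion of G: G consumed = 2ξ₁ = 0.822 × 725.7 → ξ₁ = 298.3 mol.
A balance: n_A = 0 + 1ξ₁ − 1ξ₂ = 189 → ξ₂ = (1·298.3 − 189)/1 = 109.3 mol.
Outlet amounts (n = n₀ + Σ ν·ξ):
  G: 725.7 − 2(298.3) = 129.2
  A: 0 + 1(298.3) − 1(109.3) = 189
  B: 0 + 1(109.3) = 109.3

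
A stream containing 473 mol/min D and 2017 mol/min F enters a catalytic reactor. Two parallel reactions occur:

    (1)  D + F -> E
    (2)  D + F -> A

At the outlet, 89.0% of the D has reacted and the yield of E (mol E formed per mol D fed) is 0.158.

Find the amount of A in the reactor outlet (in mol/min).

Yield of E: 1ξ₁ / 473 = 0.158 → ξ₁ = 74.73 mol/min.
Conversion of D: 1ξ₁ + 1ξ₂ = 0.89 × 473 = 421 → ξ₂ = 346.2 mol/min.
Outlet amounts (n = n₀ + Σ ν·ξ):
  D: 473 − 1(74.73) − 1(346.2) = 52.03
  F: 2017 − 1(74.73) − 1(346.2) = 1596
  E: 0 + 1(74.73) = 74.73
  A: 0 + 1(346.2) = 346.2

346 mol/min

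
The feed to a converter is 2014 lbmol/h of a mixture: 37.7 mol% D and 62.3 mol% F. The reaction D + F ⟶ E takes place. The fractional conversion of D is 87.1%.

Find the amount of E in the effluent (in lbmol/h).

D reacted = 0.871 × 759.3 = 661.3 lbmol/h; ν_D = −1, so ξ = 661.3/1 = 661.3 lbmol/h.
Outlet amounts (n = n₀ + ν ξ):
  D: 759.3 − 1(661.3) = 97.95
  F: 1255 − 1(661.3) = 593.4
  E: 0 + 1(661.3) = 661.3

661 lbmol/h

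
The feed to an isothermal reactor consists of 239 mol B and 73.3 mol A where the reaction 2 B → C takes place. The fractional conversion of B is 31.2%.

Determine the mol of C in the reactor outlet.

B reacted = 0.312 × 239 = 74.57 mol; ν_B = −2, so ξ = 74.57/2 = 37.28 mol.
Outlet amounts (n = n₀ + ν ξ):
  B: 239 − 2(37.28) = 164.4
  C: 0 + 1(37.28) = 37.28
  A: 73.3 (inert)

37.3 mol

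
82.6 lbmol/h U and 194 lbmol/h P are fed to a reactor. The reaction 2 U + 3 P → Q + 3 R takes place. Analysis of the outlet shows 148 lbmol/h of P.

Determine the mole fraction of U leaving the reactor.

0.199

For P: n = n₀ − 3ξ → 148 = 194 − 3ξ, giving ξ = 15.33 lbmol/h.
Outlet amounts (n = n₀ + ν ξ):
  U: 82.6 − 2(15.33) = 51.93
  P: 194 − 3(15.33) = 148
  Q: 0 + 1(15.33) = 15.33
  R: 0 + 3(15.33) = 46
Total out = 261.3 lbmol/h; y_U = 51.93 / 261.3 = 0.1988.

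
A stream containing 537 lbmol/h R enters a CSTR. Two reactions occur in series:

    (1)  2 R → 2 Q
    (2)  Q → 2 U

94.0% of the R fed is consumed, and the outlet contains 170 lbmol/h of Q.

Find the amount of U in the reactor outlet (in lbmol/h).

670 lbmol/h

Conversion of R: R consumed = 2ξ₁ = 0.94 × 537 → ξ₁ = 252.4 lbmol/h.
Q balance: n_Q = 0 + 2ξ₁ − 1ξ₂ = 170 → ξ₂ = (2·252.4 − 170)/1 = 334.8 lbmol/h.
Outlet amounts (n = n₀ + Σ ν·ξ):
  R: 537 − 2(252.4) = 32.22
  Q: 0 + 2(252.4) − 1(334.8) = 170
  U: 0 + 2(334.8) = 669.6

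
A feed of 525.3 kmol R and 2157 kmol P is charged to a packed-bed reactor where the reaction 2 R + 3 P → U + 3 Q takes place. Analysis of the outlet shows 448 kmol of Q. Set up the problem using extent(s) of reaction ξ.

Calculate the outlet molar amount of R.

227 kmol

For Q: n = n₀ + 3ξ → 448 = 0 + 3ξ, giving ξ = 149.3 kmol.
Outlet amounts (n = n₀ + ν ξ):
  R: 525.3 − 2(149.3) = 226.6
  P: 2157 − 3(149.3) = 1709
  U: 0 + 1(149.3) = 149.3
  Q: 0 + 3(149.3) = 448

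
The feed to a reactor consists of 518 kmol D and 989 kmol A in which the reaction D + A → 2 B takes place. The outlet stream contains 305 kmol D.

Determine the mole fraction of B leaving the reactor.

0.283

For D: n = n₀ − 1ξ → 305 = 518 − 1ξ, giving ξ = 213 kmol.
Outlet amounts (n = n₀ + ν ξ):
  D: 518 − 1(213) = 305
  A: 989 − 1(213) = 776
  B: 0 + 2(213) = 426
Total out = 1507 kmol; y_B = 426 / 1507 = 0.2827.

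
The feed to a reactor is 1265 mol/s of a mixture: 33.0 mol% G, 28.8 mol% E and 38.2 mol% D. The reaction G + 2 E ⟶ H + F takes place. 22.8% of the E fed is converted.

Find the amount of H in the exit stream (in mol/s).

41.5 mol/s

E reacted = 0.228 × 364.3 = 83.06 mol/s; ν_E = −2, so ξ = 83.06/2 = 41.53 mol/s.
Outlet amounts (n = n₀ + ν ξ):
  G: 417.4 − 1(41.53) = 375.9
  E: 364.3 − 2(41.53) = 281.3
  H: 0 + 1(41.53) = 41.53
  F: 0 + 1(41.53) = 41.53
  D: 483.2 (inert)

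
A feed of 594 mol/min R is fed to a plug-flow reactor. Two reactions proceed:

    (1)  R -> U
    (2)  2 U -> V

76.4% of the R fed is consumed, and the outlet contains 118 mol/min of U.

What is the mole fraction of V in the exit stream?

Conversion of R: R consumed = 1ξ₁ = 0.764 × 594 → ξ₁ = 453.8 mol/min.
U balance: n_U = 0 + 1ξ₁ − 2ξ₂ = 118 → ξ₂ = (1·453.8 − 118)/2 = 167.9 mol/min.
Outlet amounts (n = n₀ + Σ ν·ξ):
  R: 594 − 1(453.8) = 140.2
  U: 0 + 1(453.8) − 2(167.9) = 118
  V: 0 + 1(167.9) = 167.9
Total out = 426.1 mol/min; y_V = 167.9 / 426.1 = 0.3941.

0.394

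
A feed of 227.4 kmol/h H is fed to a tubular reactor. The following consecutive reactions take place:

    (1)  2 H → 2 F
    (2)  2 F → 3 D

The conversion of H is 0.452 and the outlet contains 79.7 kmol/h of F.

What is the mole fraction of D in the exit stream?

0.145

Conversion of H: H consumed = 2ξ₁ = 0.452 × 227.4 → ξ₁ = 51.39 kmol/h.
F balance: n_F = 0 + 2ξ₁ − 2ξ₂ = 79.7 → ξ₂ = (2·51.39 − 79.7)/2 = 11.54 kmol/h.
Outlet amounts (n = n₀ + Σ ν·ξ):
  H: 227.4 − 2(51.39) = 124.6
  F: 0 + 2(51.39) − 2(11.54) = 79.7
  D: 0 + 3(11.54) = 34.63
Total out = 238.9 kmol/h; y_D = 34.63 / 238.9 = 0.1449.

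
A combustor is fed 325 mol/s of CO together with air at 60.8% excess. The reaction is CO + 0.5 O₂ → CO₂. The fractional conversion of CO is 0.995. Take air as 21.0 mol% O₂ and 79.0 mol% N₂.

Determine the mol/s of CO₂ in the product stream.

323 mol/s

Stoichiometric O₂ = 0.5 × 325 = 162.5 mol/s; O₂ fed = 162.5 × 1.608 = 261.3 mol/s.
N₂ fed = 261.3 × 79/21 = 983 mol/s.
Fuel reacted = 0.995 × 325 → ξ = 323.4 mol/s.
Outlet (n = n₀ + ν ξ):
  CO: 325 − 1(323.4) = 1.625
  O₂: 261.3 − 0.5(323.4) = 99.61
  N₂: 983 (inert)
  CO₂: 0 + 1(323.4) = 323.4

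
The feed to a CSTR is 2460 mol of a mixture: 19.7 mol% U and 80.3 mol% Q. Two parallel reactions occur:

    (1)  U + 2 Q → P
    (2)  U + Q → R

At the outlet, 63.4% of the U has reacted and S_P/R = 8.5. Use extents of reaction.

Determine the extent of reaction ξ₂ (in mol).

ξ₂ = 32.3 mol

Conversion of U: U consumed = 0.634 × 484.6 = 307.2 mol = 1ξ₁ + 1ξ₂.
Selectivity: 1ξ₁ / (1ξ₂) = 8.5 → ξ₁ = 8.5 ξ₂.
Substitute: (1·8.5 + 1) ξ₂ = 307.2 → ξ₂ = 32.34 mol, ξ₁ = 274.9 mol.
Outlet amounts (n = n₀ + Σ ν·ξ):
  U: 484.6 − 1(274.9) − 1(32.34) = 177.4
  Q: 1975 − 2(274.9) − 1(32.34) = 1393
  P: 0 + 1(274.9) = 274.9
  R: 0 + 1(32.34) = 32.34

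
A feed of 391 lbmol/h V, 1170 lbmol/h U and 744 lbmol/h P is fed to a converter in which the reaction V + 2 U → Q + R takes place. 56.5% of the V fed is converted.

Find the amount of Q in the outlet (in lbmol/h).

V reacted = 0.565 × 391 = 220.9 lbmol/h; ν_V = −1, so ξ = 220.9/1 = 220.9 lbmol/h.
Outlet amounts (n = n₀ + ν ξ):
  V: 391 − 1(220.9) = 170.1
  U: 1170 − 2(220.9) = 728.2
  Q: 0 + 1(220.9) = 220.9
  R: 0 + 1(220.9) = 220.9
  P: 744 (inert)

221 lbmol/h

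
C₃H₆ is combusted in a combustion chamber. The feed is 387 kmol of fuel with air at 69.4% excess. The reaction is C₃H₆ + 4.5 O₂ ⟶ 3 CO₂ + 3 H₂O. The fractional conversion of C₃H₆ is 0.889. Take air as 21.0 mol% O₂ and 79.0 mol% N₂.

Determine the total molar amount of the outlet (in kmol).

14600 kmol

Stoichiometric O₂ = 4.5 × 387 = 1742 kmol; O₂ fed = 1742 × 1.694 = 2950 kmol.
N₂ fed = 2950 × 79/21 = 11100 kmol.
Fuel reacted = 0.889 × 387 → ξ = 344 kmol.
Outlet (n = n₀ + ν ξ):
  C₃H₆: 387 − 1(344) = 42.96
  O₂: 2950 − 4.5(344) = 1402
  N₂: 11100 (inert)
  CO₂: 0 + 3(344) = 1032
  H₂O: 0 + 3(344) = 1032
Total out = 42.96 + 1402 + 11100 + 1032 + 1032 = 14610 kmol.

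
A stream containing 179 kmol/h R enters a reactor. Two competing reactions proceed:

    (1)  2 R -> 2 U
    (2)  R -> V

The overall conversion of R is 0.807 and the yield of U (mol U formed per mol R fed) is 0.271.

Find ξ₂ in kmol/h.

Yield of U: 2ξ₁ / 179 = 0.271 → ξ₁ = 24.25 kmol/h.
Conversion of R: 2ξ₁ + 1ξ₂ = 0.807 × 179 = 144.5 → ξ₂ = 95.94 kmol/h.
Outlet amounts (n = n₀ + Σ ν·ξ):
  R: 179 − 2(24.25) − 1(95.94) = 34.55
  U: 0 + 2(24.25) = 48.51
  V: 0 + 1(95.94) = 95.94

ξ₂ = 95.9 kmol/h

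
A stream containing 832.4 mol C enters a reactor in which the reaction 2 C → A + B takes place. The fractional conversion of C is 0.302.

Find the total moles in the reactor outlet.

832 mol

C reacted = 0.302 × 832.4 = 251.4 mol; ν_C = −2, so ξ = 251.4/2 = 125.7 mol.
Outlet amounts (n = n₀ + ν ξ):
  C: 832.4 − 2(125.7) = 581
  A: 0 + 1(125.7) = 125.7
  B: 0 + 1(125.7) = 125.7
Total out = 581 + 125.7 + 125.7 = 832.4 mol.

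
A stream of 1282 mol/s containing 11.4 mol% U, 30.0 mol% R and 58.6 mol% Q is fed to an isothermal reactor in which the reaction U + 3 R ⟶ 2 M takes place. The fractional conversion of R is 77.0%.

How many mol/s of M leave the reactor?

197 mol/s

R reacted = 0.77 × 384.6 = 296.1 mol/s; ν_R = −3, so ξ = 296.1/3 = 98.71 mol/s.
Outlet amounts (n = n₀ + ν ξ):
  U: 146.1 − 1(98.71) = 47.43
  R: 384.6 − 3(98.71) = 88.46
  M: 0 + 2(98.71) = 197.4
  Q: 751.3 (inert)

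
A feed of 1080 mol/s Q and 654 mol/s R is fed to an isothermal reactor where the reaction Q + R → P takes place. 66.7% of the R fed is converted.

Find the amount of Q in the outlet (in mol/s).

R reacted = 0.667 × 654 = 436.2 mol/s; ν_R = −1, so ξ = 436.2/1 = 436.2 mol/s.
Outlet amounts (n = n₀ + ν ξ):
  Q: 1080 − 1(436.2) = 643.8
  R: 654 − 1(436.2) = 217.8
  P: 0 + 1(436.2) = 436.2

644 mol/s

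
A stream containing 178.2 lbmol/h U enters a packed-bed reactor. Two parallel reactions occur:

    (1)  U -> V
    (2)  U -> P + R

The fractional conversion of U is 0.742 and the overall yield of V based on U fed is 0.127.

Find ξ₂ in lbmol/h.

ξ₂ = 110 lbmol/h

Yield of V: 1ξ₁ / 178.2 = 0.127 → ξ₁ = 22.63 lbmol/h.
Conversion of U: 1ξ₁ + 1ξ₂ = 0.742 × 178.2 = 132.2 → ξ₂ = 109.6 lbmol/h.
Outlet amounts (n = n₀ + Σ ν·ξ):
  U: 178.2 − 1(22.63) − 1(109.6) = 45.98
  V: 0 + 1(22.63) = 22.63
  P: 0 + 1(109.6) = 109.6
  R: 0 + 1(109.6) = 109.6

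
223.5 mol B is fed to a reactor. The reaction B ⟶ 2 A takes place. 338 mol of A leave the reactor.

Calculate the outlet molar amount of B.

54.5 mol

For A: n = n₀ + 2ξ → 338 = 0 + 2ξ, giving ξ = 169 mol.
Outlet amounts (n = n₀ + ν ξ):
  B: 223.5 − 1(169) = 54.5
  A: 0 + 2(169) = 338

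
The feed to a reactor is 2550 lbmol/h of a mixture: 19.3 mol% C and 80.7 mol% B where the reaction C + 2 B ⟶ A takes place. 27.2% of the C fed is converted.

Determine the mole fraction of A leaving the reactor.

0.0587

C reacted = 0.272 × 492.1 = 133.9 lbmol/h; ν_C = −1, so ξ = 133.9/1 = 133.9 lbmol/h.
Outlet amounts (n = n₀ + ν ξ):
  C: 492.1 − 1(133.9) = 358.3
  B: 2058 − 2(133.9) = 1790
  A: 0 + 1(133.9) = 133.9
Total out = 2282 lbmol/h; y_A = 133.9 / 2282 = 0.05865.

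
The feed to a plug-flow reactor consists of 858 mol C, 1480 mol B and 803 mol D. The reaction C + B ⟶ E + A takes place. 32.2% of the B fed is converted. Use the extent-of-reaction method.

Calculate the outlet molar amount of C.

381 mol

B reacted = 0.322 × 1480 = 476.6 mol; ν_B = −1, so ξ = 476.6/1 = 476.6 mol.
Outlet amounts (n = n₀ + ν ξ):
  C: 858 − 1(476.6) = 381.4
  B: 1480 − 1(476.6) = 1003
  E: 0 + 1(476.6) = 476.6
  A: 0 + 1(476.6) = 476.6
  D: 803 (inert)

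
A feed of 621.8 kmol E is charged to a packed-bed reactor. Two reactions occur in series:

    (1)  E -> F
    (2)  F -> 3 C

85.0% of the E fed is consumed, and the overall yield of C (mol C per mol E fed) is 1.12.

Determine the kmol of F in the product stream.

296 kmol

Conversion of E: E consumed = 1ξ₁ = 0.85 × 621.8 → ξ₁ = 528.5 kmol.
Yield of C: 3ξ₂ / 621.8 = 1.12 → ξ₂ = 232.1 kmol.
Outlet amounts (n = n₀ + Σ ν·ξ):
  E: 621.8 − 1(528.5) = 93.27
  F: 0 + 1(528.5) − 1(232.1) = 296.4
  C: 0 + 3(232.1) = 696.4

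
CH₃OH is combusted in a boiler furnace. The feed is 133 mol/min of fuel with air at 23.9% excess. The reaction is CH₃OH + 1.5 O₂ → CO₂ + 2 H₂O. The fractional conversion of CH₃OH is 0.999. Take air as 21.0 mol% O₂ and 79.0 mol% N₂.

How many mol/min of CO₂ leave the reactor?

Stoichiometric O₂ = 1.5 × 133 = 199.5 mol/min; O₂ fed = 199.5 × 1.239 = 247.2 mol/min.
N₂ fed = 247.2 × 79/21 = 929.9 mol/min.
Fuel reacted = 0.999 × 133 → ξ = 132.9 mol/min.
Outlet (n = n₀ + ν ξ):
  CH₃OH: 133 − 1(132.9) = 0.133
  O₂: 247.2 − 1.5(132.9) = 47.88
  N₂: 929.9 (inert)
  CO₂: 0 + 1(132.9) = 132.9
  H₂O: 0 + 2(132.9) = 265.7

133 mol/min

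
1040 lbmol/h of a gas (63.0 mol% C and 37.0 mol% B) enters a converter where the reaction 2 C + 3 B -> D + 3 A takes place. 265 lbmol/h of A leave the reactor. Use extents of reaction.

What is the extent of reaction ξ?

ξ = 88.3 lbmol/h

For A: n = n₀ + 3ξ → 265 = 0 + 3ξ, giving ξ = 88.33 lbmol/h.
Outlet amounts (n = n₀ + ν ξ):
  C: 655.2 − 2(88.33) = 478.5
  B: 384.8 − 3(88.33) = 119.8
  D: 0 + 1(88.33) = 88.33
  A: 0 + 3(88.33) = 265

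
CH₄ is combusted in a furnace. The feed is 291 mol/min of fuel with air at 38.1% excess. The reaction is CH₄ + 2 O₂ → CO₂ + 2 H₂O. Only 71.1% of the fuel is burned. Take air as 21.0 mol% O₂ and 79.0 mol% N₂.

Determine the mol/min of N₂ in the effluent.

Stoichiometric O₂ = 2 × 291 = 582 mol/min; O₂ fed = 582 × 1.381 = 803.7 mol/min.
N₂ fed = 803.7 × 79/21 = 3024 mol/min.
Fuel reacted = 0.711 × 291 → ξ = 206.9 mol/min.
Outlet (n = n₀ + ν ξ):
  CH₄: 291 − 1(206.9) = 84.1
  O₂: 803.7 − 2(206.9) = 389.9
  N₂: 3024 (inert)
  CO₂: 0 + 1(206.9) = 206.9
  H₂O: 0 + 2(206.9) = 413.8

3020 mol/min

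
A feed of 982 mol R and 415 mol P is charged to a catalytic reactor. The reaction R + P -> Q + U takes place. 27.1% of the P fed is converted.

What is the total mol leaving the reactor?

P reacted = 0.271 × 415 = 112.5 mol; ν_P = −1, so ξ = 112.5/1 = 112.5 mol.
Outlet amounts (n = n₀ + ν ξ):
  R: 982 − 1(112.5) = 869.5
  P: 415 − 1(112.5) = 302.5
  Q: 0 + 1(112.5) = 112.5
  U: 0 + 1(112.5) = 112.5
Total out = 869.5 + 302.5 + 112.5 + 112.5 = 1397 mol.

1400 mol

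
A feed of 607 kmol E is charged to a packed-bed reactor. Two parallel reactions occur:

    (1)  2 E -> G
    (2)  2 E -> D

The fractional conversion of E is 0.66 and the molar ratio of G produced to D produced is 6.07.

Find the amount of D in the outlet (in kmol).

Conversion of E: E consumed = 0.66 × 607 = 400.6 kmol = 2ξ₁ + 2ξ₂.
Selectivity: 1ξ₁ / (1ξ₂) = 6.07 → ξ₁ = 6.07 ξ₂.
Substitute: (2·6.07 + 2) ξ₂ = 400.6 → ξ₂ = 28.33 kmol, ξ₁ = 172 kmol.
Outlet amounts (n = n₀ + Σ ν·ξ):
  E: 607 − 2(172) − 2(28.33) = 206.4
  G: 0 + 1(172) = 172
  D: 0 + 1(28.33) = 28.33

28.3 kmol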